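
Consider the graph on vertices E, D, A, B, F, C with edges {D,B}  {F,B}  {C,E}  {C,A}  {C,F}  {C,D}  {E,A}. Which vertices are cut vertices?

C

Removing C increases the component count from 1 to 2, so C is a cut vertex.
By contrast removing E leaves 1 component; it is not a cut vertex. No other vertex is a cut vertex either.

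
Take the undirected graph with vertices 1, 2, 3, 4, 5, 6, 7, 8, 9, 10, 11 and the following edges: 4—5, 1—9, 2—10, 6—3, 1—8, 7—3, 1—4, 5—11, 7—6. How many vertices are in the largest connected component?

Starting from 2 we can reach 2, 10. That is one component of size 2.
Starting from 3 we can reach 3, 6, 7. That is one component of size 3.
Starting from 1 we can reach 1, 4, 5, 8, 9, 11. That is one component of size 6.
The largest has 6 vertices.

6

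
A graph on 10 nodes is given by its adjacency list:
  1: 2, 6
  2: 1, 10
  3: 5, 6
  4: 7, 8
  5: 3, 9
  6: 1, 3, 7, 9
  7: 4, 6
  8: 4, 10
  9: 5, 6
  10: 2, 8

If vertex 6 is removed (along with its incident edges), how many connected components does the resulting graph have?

2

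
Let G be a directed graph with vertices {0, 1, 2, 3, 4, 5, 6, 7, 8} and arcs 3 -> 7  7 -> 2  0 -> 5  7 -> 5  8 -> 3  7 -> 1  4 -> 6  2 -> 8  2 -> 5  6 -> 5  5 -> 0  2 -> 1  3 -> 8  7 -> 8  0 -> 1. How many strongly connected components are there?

5

{2, 3, 7, 8} are all mutually reachable — one SCC of size 4.
{0, 5} are all mutually reachable — one SCC of size 2.
{6} is an SCC by itself.
{1} is an SCC by itself.
{4} is an SCC by itself.
That gives 5 strongly connected components.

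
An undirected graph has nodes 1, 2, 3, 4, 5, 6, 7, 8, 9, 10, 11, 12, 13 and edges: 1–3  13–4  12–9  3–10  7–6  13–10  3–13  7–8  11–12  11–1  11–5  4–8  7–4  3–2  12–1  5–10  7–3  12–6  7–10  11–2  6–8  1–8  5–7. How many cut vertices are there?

Removing 12 increases the component count from 1 to 2, so 12 is a cut vertex.
By contrast removing 5 leaves 1 component; it is not a cut vertex. No other vertex is a cut vertex either.

1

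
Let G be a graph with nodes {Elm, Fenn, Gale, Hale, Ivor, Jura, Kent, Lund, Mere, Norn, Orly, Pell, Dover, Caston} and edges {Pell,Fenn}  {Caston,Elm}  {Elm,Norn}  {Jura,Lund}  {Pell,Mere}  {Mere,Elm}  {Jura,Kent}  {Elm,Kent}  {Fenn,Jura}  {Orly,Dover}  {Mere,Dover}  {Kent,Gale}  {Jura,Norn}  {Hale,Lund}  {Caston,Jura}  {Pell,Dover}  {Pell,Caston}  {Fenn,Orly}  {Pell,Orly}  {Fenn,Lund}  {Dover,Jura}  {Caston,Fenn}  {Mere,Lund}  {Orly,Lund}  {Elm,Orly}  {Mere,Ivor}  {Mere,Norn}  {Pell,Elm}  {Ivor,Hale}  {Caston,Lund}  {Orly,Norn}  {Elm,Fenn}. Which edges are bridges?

Gale-Kent

The edges on the cycle Pell-Mere-Ivor-Hale-Lund-Jura-Fenn-Caston-Pell are not bridges since each lies on that cycle.
But removing Gale–Kent disconnects Gale from Kent — this is a bridge.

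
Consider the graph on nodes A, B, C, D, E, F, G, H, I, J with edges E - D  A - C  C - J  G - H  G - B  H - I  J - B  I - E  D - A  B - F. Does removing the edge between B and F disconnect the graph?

Removing B - F leaves no path between B and F: the component count goes from 1 to 2. So it is a bridge.

Yes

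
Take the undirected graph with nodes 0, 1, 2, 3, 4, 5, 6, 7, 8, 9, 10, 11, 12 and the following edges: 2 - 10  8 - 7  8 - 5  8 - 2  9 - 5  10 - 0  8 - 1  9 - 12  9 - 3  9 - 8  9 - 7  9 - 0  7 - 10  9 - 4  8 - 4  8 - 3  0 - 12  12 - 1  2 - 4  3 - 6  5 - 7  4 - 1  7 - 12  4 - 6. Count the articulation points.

0

Removing 0, for instance, still leaves 2 components. No single vertex removal increases the component count — the graph has no articulation points.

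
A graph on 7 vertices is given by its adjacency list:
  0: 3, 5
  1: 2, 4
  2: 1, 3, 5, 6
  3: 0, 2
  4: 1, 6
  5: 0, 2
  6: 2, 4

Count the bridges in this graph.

0

The edges on the cycle 2-6-4-1-2 are not bridges since each lies on that cycle.
Every edge lies on some cycle, so there are no bridges.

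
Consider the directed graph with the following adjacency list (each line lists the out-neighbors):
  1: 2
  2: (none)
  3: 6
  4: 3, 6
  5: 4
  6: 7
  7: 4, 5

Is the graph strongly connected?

There is no directed path from 6 to 1, so the graph is not strongly connected.

No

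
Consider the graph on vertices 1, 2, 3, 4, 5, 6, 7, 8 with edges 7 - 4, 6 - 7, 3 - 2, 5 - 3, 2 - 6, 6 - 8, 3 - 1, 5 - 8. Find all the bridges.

1-3, 4-7, 6-7

The edges on the cycle 5-3-2-6-8-5 are not bridges since each lies on that cycle.
But removing 3 - 1 disconnects 3 from 1; removing 6 - 7 disconnects 6 from 7; removing 7 - 4 disconnects 7 from 4 — these are bridges.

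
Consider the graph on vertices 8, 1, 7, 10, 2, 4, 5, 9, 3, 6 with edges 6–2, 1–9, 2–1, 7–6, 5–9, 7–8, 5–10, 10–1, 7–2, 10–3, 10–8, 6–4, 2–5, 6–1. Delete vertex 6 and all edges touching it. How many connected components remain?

With 6 gone, the remaining components are: {4}; {1, 2, 3, 5, 7, 8, 9, 10}.
That is 2 components.

2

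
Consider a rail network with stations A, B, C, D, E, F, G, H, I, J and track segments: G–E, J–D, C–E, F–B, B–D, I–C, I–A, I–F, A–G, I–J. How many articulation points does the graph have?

1

Removing I increases the component count from 2 to 3, so I is a cut vertex.
By contrast removing C leaves 2 components; it is not a cut vertex. No other vertex is a cut vertex either.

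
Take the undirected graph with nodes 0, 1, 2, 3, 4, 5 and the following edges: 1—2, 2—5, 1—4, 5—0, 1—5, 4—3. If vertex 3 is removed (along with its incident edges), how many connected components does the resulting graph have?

1

With 3 gone, the remaining components are: {0, 1, 2, 4, 5}.
That is 1 component.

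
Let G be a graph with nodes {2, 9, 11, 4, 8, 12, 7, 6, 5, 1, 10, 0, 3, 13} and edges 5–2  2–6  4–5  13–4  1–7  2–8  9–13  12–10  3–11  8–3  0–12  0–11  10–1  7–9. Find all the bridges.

2-6

The edges on the cycle 0-12-10-1-7-9-13-4-5-2-8-3-11-0 are not bridges since each lies on that cycle.
But removing 2–6 disconnects 2 from 6 — this is a bridge.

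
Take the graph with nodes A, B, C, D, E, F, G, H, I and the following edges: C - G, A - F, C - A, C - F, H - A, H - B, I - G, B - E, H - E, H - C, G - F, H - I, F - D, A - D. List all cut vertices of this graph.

Removing H increases the component count from 1 to 2, so H is a cut vertex.
By contrast removing A leaves 1 component; it is not a cut vertex. No other vertex is a cut vertex either.

H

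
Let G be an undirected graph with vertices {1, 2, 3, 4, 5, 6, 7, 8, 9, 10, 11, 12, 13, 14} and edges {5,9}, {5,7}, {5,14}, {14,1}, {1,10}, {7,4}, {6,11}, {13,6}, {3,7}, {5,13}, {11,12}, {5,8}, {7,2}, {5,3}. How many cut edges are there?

The edges on the cycle 5-3-7-5 are not bridges since each lies on that cycle.
But removing 11-6 disconnects 11 from 6; removing 14-1 disconnects 14 from 1; removing 5-9 disconnects 5 from 9; removing 6-13 disconnects 6 from 13 — these are bridges.
In total 11 edges are bridges.

11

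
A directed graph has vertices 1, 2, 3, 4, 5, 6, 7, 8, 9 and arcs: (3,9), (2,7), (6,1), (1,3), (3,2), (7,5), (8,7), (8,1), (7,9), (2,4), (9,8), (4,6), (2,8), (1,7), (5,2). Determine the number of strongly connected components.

{1, 2, 3, 4, 5, 6, 7, 8, 9} are all mutually reachable — one SCC of size 9.
That gives 1 strongly connected component.

1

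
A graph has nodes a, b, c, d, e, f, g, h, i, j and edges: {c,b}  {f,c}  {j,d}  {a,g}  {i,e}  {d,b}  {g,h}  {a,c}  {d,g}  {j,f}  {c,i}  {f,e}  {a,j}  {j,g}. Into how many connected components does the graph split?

1

Starting from a we can reach a, b, c, d, e, f, g, h, i, j. That is one component of size 10.
Total: 1 component.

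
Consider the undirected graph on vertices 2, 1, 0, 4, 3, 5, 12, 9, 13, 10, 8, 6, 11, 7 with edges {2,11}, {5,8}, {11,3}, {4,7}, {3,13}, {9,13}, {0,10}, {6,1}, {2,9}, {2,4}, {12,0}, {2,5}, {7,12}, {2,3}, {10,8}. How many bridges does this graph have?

1

The edges on the cycle 2-9-13-3-2 are not bridges since each lies on that cycle.
But removing 6-1 disconnects 6 from 1 — this is a bridge.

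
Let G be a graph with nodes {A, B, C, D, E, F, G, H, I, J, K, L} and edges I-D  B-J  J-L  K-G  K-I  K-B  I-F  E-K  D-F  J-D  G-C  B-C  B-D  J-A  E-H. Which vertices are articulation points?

Removing E increases the component count from 1 to 2, so E is a cut vertex.
Removing J increases the component count from 1 to 3, so J is a cut vertex.
Removing K increases the component count from 1 to 2, so K is a cut vertex.
By contrast removing B leaves 1 component; it is not a cut vertex. No other vertex is a cut vertex either.

E, J, K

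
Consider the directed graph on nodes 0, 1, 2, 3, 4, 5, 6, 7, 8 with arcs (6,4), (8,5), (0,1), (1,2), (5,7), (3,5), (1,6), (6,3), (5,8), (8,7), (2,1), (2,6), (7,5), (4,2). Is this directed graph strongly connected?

No

There is no directed path from 7 to 3, so the graph is not strongly connected.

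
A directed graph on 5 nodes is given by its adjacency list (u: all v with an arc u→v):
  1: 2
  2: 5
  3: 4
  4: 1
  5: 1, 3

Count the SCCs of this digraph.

{1, 2, 3, 4, 5} are all mutually reachable — one SCC of size 5.
That gives 1 strongly connected component.

1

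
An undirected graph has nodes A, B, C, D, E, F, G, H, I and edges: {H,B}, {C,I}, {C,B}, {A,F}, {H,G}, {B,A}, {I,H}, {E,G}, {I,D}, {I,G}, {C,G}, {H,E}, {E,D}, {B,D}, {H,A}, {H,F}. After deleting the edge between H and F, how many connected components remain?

1

H and F are still connected via H-A-F, so the component count stays at 1.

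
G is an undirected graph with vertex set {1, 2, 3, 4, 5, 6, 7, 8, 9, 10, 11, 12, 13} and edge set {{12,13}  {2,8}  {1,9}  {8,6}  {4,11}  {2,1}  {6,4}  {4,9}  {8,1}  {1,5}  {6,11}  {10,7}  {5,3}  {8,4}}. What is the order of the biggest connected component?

Starting from 7 we can reach 7, 10. That is one component of size 2.
Starting from 12 we can reach 12, 13. That is one component of size 2.
Starting from 1 we can reach 1, 2, 3, 4, 5, 6, 8, 9, 11. That is one component of size 9.
The largest has 9 vertices.

9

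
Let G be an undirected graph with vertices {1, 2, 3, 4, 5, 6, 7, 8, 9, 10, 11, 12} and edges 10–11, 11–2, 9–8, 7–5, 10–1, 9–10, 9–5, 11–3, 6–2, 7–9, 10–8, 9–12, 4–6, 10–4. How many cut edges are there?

The edges on the cycle 10-11-2-6-4-10 are not bridges since each lies on that cycle.
But removing 1–10 disconnects 1 from 10; removing 9–12 disconnects 9 from 12; removing 3–11 disconnects 3 from 11 — these are bridges.
That makes 3 bridges.

3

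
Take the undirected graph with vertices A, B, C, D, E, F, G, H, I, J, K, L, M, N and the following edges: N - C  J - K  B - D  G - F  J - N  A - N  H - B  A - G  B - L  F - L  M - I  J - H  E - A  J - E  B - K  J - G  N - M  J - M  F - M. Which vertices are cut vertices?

B, M, N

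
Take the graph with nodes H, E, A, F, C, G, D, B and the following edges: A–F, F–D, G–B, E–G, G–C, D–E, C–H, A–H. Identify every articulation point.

Removing G increases the component count from 1 to 2, so G is a cut vertex.
By contrast removing D leaves 1 component; it is not a cut vertex. No other vertex is a cut vertex either.

G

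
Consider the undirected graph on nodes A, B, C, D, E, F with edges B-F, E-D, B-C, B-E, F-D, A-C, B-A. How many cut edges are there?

0

The edges on the cycle B-A-C-B are not bridges since each lies on that cycle.
Every edge lies on some cycle, so there are no bridges.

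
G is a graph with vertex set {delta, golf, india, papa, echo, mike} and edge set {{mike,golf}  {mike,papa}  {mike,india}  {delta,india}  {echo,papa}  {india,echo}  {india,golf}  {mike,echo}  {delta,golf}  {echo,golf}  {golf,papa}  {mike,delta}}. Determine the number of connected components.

Starting from echo we can reach echo, golf, mike, papa, delta, india. That is one component of size 6.
Total: 1 component.

1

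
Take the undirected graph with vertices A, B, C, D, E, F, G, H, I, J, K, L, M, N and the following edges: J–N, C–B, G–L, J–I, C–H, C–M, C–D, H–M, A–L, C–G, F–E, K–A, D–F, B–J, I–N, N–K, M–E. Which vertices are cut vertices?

C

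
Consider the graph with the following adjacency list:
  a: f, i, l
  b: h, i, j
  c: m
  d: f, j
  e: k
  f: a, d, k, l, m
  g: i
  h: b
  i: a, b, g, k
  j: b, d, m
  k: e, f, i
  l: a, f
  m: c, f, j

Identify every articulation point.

b, i, k, m

Removing b increases the component count from 1 to 2, so b is a cut vertex.
Removing i increases the component count from 1 to 2, so i is a cut vertex.
Removing k increases the component count from 1 to 2, so k is a cut vertex.
Likewise m is a cut vertex.
By contrast removing g leaves 1 component; it is not a cut vertex. No other vertex is a cut vertex either.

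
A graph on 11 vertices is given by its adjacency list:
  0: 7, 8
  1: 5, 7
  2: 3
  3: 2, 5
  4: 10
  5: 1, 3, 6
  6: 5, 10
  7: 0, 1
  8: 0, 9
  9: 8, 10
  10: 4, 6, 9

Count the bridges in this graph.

3

The edges on the cycle 1-5-6-10-9-8-0-7-1 are not bridges since each lies on that cycle.
But removing 3-2 disconnects 3 from 2; removing 3-5 disconnects 3 from 5; removing 4-10 disconnects 4 from 10 — these are bridges.
That makes 3 bridges.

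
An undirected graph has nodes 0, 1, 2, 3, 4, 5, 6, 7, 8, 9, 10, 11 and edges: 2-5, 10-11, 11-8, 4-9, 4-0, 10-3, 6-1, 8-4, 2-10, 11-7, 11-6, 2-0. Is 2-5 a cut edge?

Yes

Removing 2-5 leaves no path between 2 and 5: the component count goes from 1 to 2. So it is a bridge.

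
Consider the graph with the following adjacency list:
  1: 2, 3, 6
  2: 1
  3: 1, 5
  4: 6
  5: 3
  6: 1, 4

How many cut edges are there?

5

removing 5-3 disconnects 5 from 3; removing 6-1 disconnects 6 from 1; removing 6-4 disconnects 6 from 4; removing 1-3 disconnects 1 from 3 — these are bridges.
In total 5 edges are bridges.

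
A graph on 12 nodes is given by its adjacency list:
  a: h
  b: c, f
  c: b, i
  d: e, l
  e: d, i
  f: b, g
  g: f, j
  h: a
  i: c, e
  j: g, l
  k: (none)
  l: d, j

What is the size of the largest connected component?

9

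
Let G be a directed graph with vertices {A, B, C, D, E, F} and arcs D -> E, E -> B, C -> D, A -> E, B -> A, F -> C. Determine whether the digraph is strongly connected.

There is no directed path from A to C, so the graph is not strongly connected.

No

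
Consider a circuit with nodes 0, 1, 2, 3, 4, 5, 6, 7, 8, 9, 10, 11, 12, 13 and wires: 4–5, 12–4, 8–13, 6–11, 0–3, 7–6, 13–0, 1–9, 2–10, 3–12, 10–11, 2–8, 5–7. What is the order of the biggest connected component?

12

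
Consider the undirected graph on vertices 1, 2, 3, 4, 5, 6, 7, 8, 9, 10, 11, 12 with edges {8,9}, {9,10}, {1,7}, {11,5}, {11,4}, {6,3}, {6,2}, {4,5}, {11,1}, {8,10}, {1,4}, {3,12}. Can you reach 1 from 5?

From 5 we can reach 1, 4, 5, 7, 11, which includes 1.

Yes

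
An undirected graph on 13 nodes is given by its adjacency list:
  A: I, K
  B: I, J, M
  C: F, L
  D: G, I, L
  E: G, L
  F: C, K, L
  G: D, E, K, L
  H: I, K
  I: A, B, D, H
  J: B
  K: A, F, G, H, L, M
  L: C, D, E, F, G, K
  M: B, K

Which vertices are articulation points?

Removing B increases the component count from 1 to 2, so B is a cut vertex.
By contrast removing G leaves 1 component; it is not a cut vertex. No other vertex is a cut vertex either.

B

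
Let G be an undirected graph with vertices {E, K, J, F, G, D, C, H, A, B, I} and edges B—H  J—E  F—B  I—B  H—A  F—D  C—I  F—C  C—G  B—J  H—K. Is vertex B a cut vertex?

Deleting B raises the number of components from 1 to 3, so B is a cut vertex.

Yes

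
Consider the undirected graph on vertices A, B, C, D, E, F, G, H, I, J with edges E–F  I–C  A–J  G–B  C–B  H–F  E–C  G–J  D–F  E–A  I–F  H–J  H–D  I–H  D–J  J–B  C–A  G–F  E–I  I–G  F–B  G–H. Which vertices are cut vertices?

Removing C, for instance, still leaves 1 component. No single vertex removal increases the component count — the graph has no articulation points.

none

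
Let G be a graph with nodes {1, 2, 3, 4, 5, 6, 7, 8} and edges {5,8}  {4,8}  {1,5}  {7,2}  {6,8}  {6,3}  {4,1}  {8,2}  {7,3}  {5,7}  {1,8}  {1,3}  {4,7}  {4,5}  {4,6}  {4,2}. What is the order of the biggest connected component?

8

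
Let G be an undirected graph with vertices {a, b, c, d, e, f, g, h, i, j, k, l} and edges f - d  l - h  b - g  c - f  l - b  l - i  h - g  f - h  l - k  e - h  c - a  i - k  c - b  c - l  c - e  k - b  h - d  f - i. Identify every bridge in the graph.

The edges on the cycle l-i-k-b-l are not bridges since each lies on that cycle.
But removing a - c disconnects a from c — this is a bridge.

a-c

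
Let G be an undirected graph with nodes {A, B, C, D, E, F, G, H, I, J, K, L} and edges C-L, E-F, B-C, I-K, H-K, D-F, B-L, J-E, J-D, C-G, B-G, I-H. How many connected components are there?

4

A is isolated — a component by itself.
Starting from H we can reach H, I, K. That is one component of size 3.
Starting from D we can reach D, E, F, J. That is one component of size 4.
Starting from B we can reach B, C, G, L. That is one component of size 4.
Total: 4 components.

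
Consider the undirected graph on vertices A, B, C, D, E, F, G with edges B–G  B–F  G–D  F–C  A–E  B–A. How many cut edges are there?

removing B–A disconnects B from A; removing B–G disconnects B from G; removing B–F disconnects B from F; removing G–D disconnects G from D — these are bridges.
In total 6 edges are bridges.

6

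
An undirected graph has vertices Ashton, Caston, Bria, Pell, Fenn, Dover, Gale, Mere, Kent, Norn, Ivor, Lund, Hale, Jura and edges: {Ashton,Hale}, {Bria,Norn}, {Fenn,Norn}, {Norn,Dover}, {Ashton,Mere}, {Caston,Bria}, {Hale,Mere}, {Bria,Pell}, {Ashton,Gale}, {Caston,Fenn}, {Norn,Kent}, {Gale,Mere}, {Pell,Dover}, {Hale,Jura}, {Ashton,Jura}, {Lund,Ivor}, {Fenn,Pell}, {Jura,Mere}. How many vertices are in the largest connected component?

7

Starting from Ivor we can reach Ivor, Lund. That is one component of size 2.
Starting from Gale we can reach Gale, Hale, Jura, Mere, Ashton. That is one component of size 5.
Starting from Bria we can reach Bria, Fenn, Kent, Norn, Pell, Dover, Caston. That is one component of size 7.
The largest has 7 vertices.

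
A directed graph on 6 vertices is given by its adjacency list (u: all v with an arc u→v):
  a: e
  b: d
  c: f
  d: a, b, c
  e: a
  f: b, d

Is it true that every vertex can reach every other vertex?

There is no directed path from a to f, so the graph is not strongly connected.

No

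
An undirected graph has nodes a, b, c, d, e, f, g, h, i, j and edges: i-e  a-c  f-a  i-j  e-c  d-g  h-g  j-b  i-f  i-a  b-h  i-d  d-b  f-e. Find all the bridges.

none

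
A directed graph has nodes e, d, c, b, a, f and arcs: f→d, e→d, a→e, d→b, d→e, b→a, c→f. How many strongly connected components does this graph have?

3

{a, b, d, e} are all mutually reachable — one SCC of size 4.
{f} is an SCC by itself.
{c} is an SCC by itself.
That gives 3 strongly connected components.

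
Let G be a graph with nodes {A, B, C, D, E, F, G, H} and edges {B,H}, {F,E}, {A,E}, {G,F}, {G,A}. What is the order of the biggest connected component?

D is isolated — a component by itself.
C is isolated — a component by itself.
Starting from B we can reach B, H. That is one component of size 2.
Starting from A we can reach A, E, F, G. That is one component of size 4.
The largest has 4 vertices.

4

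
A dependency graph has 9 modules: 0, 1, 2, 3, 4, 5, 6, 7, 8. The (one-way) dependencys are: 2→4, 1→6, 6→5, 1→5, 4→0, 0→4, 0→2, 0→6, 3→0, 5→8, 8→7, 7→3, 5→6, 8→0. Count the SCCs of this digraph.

{0, 2, 3, 4, 5, 6, 7, 8} are all mutually reachable — one SCC of size 8.
{1} is an SCC by itself.
That gives 2 strongly connected components.

2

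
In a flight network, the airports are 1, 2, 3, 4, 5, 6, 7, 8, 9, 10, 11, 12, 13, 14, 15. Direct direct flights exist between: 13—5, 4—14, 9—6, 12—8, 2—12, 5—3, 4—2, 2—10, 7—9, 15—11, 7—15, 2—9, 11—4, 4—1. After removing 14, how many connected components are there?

2

With 14 gone, the remaining components are: {3, 5, 13}; {1, 2, 4, 6, 7, 8, 9, 10, 11, 12, 15}.
That is 2 components.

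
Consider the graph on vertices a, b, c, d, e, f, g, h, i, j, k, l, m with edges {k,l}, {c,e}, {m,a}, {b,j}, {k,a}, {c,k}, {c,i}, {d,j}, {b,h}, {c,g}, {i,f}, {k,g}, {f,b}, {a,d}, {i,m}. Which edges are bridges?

b-h, c-e, k-l

The edges on the cycle i-m-a-d-j-b-f-i are not bridges since each lies on that cycle.
But removing h—b disconnects h from b; removing l—k disconnects l from k; removing e—c disconnects e from c — these are bridges.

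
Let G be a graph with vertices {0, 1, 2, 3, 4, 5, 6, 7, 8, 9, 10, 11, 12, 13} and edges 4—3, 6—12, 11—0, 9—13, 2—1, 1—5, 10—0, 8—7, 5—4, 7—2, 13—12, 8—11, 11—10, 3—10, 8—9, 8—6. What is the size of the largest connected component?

14

Starting from 0 we can reach 0, 1, 2, 3, 4, 5, 6, 7, 8, 9, 10, 11, 12, 13. That is one component of size 14.
The largest has 14 vertices.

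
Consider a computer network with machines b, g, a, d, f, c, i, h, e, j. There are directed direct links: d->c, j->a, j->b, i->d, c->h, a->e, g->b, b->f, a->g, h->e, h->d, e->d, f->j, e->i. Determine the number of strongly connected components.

{a, b, f, g, j} are all mutually reachable — one SCC of size 5.
{c, d, e, h, i} are all mutually reachable — one SCC of size 5.
That gives 2 strongly connected components.

2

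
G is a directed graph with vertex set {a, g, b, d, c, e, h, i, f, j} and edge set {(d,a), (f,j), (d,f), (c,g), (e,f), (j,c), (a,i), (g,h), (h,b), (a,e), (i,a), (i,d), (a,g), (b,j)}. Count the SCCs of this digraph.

4

{b, c, g, h, j} are all mutually reachable — one SCC of size 5.
{a, d, i} are all mutually reachable — one SCC of size 3.
{f} is an SCC by itself.
{e} is an SCC by itself.
That gives 4 strongly connected components.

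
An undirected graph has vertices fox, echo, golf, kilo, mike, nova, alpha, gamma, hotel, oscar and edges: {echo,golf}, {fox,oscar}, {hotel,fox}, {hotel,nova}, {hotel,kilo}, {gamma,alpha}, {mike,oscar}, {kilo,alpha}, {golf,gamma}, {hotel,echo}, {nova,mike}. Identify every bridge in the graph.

The edges on the cycle hotel-echo-golf-gamma-alpha-kilo-hotel are not bridges since each lies on that cycle.
Every edge lies on some cycle, so there are no bridges.

none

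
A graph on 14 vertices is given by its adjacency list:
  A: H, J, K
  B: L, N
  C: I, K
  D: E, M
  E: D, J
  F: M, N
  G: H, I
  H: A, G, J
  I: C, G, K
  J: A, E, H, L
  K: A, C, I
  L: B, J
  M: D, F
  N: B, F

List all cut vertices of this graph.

J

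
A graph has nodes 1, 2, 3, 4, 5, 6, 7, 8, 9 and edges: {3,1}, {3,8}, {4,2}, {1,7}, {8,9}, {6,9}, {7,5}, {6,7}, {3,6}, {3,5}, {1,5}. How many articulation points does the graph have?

Removing 7, for instance, still leaves 2 components. No single vertex removal increases the component count — the graph has no articulation points.

0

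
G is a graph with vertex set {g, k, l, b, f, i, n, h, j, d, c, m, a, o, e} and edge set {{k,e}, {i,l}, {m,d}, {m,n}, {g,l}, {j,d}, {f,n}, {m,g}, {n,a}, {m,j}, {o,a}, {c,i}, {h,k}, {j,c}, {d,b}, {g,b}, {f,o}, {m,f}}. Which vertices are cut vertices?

k, m

Removing k increases the component count from 2 to 3, so k is a cut vertex.
Removing m increases the component count from 2 to 3, so m is a cut vertex.
By contrast removing o leaves 2 components; it is not a cut vertex. No other vertex is a cut vertex either.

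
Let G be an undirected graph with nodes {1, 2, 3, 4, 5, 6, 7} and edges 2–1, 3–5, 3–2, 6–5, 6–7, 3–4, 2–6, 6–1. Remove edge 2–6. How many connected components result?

1

2 and 6 are still connected via 2-1-6, so the component count stays at 1.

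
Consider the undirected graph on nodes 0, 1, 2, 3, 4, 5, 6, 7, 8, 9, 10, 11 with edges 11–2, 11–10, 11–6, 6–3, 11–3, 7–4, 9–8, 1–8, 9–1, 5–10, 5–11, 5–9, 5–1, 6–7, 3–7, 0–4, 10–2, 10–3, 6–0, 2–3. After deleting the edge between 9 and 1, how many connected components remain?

1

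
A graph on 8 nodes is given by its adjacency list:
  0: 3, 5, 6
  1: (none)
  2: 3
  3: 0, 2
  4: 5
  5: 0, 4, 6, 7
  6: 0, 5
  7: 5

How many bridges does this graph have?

4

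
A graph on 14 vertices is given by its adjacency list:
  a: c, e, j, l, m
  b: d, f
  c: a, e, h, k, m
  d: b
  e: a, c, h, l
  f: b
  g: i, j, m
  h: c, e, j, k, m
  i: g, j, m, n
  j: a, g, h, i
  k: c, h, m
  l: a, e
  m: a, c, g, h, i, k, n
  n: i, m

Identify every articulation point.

Removing b increases the component count from 2 to 3, so b is a cut vertex.
By contrast removing i leaves 2 components; it is not a cut vertex. No other vertex is a cut vertex either.

b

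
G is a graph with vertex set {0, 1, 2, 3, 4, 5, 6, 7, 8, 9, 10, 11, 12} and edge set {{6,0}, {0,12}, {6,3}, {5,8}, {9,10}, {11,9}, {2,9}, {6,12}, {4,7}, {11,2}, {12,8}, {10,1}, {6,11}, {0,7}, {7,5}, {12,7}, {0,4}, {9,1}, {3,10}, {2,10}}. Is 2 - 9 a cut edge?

After removing 2 - 9, the path 2-11-9 still connects them, so the edge is not a bridge.

No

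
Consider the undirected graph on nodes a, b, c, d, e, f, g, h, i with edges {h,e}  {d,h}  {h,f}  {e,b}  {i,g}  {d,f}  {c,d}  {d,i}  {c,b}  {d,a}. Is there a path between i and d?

Yes

From i we can reach a, b, c, d, e, f, g, h, i, which includes d.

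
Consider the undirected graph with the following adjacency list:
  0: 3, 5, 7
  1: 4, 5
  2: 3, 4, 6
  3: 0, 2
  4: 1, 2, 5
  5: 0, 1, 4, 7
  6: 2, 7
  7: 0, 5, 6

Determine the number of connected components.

Starting from 0 we can reach 0, 1, 2, 3, 4, 5, 6, 7. That is one component of size 8.
Total: 1 component.

1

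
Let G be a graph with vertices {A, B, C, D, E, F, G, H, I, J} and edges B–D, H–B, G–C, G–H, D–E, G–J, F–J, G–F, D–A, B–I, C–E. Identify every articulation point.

B, D, G

Removing B increases the component count from 1 to 2, so B is a cut vertex.
Removing D increases the component count from 1 to 2, so D is a cut vertex.
Removing G increases the component count from 1 to 2, so G is a cut vertex.
By contrast removing E leaves 1 component; it is not a cut vertex. No other vertex is a cut vertex either.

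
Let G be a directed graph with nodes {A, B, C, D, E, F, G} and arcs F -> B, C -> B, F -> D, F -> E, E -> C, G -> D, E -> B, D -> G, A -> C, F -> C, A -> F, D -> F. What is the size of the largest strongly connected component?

3

{D, F, G} are all mutually reachable — one SCC of size 3.
{A} is an SCC by itself.
{C} is an SCC by itself.
{B} is an SCC by itself.
{E} is an SCC by itself.
The largest has 3 vertices.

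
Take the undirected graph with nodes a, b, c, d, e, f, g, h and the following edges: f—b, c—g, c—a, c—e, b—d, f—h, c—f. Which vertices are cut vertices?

Removing b increases the component count from 1 to 2, so b is a cut vertex.
Removing c increases the component count from 1 to 4, so c is a cut vertex.
Removing f increases the component count from 1 to 3, so f is a cut vertex.
By contrast removing a leaves 1 component; it is not a cut vertex. No other vertex is a cut vertex either.

b, c, f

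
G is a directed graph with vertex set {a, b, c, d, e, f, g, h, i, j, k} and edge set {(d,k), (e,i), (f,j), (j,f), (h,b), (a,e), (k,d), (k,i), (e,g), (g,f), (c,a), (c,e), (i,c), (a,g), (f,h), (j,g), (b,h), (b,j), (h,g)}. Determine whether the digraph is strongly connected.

No

There is no directed path from i to k, so the graph is not strongly connected.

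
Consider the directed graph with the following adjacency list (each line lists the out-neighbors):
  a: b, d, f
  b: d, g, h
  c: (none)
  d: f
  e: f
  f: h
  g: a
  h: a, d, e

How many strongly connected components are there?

2

{a, b, d, e, f, g, h} are all mutually reachable — one SCC of size 7.
{c} is an SCC by itself.
That gives 2 strongly connected components.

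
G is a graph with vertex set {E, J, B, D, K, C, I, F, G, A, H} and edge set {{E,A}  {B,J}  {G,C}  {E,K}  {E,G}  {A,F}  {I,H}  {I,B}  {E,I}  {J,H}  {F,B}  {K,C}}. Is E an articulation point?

Deleting E raises the number of components from 2 to 3, so E is a cut vertex.

Yes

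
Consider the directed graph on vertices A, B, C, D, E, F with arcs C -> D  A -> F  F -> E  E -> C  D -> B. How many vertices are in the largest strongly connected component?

1

{C} is an SCC by itself.
{D} is an SCC by itself.
{E} is an SCC by itself.
{F} is an SCC by itself.
{A} is an SCC by itself.
(and 1 more singleton SCC)
The largest has 1 vertex.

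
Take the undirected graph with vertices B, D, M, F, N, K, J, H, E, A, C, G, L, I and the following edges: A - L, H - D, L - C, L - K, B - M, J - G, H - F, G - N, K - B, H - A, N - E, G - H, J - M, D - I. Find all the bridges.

The edges on the cycle J-G-H-A-L-K-B-M-J are not bridges since each lies on that cycle.
But removing D - I disconnects D from I; removing H - F disconnects H from F; removing N - E disconnects N from E; removing N - G disconnects N from G — these are bridges.
In total 6 edges are bridges.

C-L, D-H, D-I, E-N, F-H, G-N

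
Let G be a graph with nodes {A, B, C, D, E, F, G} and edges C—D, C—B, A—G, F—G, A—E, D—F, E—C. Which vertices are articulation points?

Removing C increases the component count from 1 to 2, so C is a cut vertex.
By contrast removing B leaves 1 component; it is not a cut vertex. No other vertex is a cut vertex either.

C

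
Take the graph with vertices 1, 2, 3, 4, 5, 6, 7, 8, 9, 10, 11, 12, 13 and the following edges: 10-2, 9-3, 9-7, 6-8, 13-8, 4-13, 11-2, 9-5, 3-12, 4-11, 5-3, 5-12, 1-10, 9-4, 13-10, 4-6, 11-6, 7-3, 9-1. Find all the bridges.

none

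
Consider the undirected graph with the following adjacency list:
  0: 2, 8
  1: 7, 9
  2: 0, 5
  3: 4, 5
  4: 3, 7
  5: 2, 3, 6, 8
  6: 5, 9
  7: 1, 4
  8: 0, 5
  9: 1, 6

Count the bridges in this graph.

0

The edges on the cycle 5-2-0-8-5 are not bridges since each lies on that cycle.
Every edge lies on some cycle, so there are no bridges.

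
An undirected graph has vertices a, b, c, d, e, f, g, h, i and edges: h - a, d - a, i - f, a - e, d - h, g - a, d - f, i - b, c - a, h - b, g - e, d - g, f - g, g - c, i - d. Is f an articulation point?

Deleting f leaves 1 component (was 1) (its neighbors d, g, i remain connected to each other), so f is not a cut vertex.

No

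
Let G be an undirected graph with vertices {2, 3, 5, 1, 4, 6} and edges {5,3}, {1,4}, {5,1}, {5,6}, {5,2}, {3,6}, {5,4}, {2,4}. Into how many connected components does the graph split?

Starting from 1 we can reach 1, 2, 3, 4, 5, 6. That is one component of size 6.
Total: 1 component.

1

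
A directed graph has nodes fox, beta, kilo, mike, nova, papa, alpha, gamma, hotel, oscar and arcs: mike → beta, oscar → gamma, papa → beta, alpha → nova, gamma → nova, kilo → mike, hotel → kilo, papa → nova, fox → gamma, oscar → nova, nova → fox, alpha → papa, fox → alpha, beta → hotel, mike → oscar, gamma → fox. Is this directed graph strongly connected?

Yes

From alpha we can reach every vertex (fox, beta, kilo, mike, nova, papa, alpha, gamma, hotel, oscar), and every vertex can reach alpha (fox, beta, kilo, mike, nova, papa, alpha, gamma, hotel, oscar). So the whole graph is one strongly connected component.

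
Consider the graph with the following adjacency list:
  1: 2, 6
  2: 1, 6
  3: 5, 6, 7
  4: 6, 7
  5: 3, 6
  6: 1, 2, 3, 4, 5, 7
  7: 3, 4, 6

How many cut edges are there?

0

The edges on the cycle 6-3-5-6 are not bridges since each lies on that cycle.
Every edge lies on some cycle, so there are no bridges.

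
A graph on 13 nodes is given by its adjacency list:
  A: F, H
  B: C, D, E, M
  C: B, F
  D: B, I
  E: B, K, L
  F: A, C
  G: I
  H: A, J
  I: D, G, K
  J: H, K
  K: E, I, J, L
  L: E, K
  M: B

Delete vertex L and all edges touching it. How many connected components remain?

1

With L gone, the remaining components are: {A, B, C, D, E, F, G, H, I, J, K, M}.
That is 1 component.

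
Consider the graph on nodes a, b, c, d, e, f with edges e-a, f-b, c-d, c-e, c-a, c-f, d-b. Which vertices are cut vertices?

c

Removing c increases the component count from 1 to 2, so c is a cut vertex.
By contrast removing d leaves 1 component; it is not a cut vertex. No other vertex is a cut vertex either.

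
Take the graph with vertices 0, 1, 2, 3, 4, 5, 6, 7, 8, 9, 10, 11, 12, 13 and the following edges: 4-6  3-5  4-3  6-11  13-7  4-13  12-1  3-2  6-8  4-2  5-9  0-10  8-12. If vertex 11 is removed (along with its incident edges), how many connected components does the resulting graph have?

With 11 gone, the remaining components are: {0, 10}; {1, 2, 3, 4, 5, 6, 7, 8, 9, 12, 13}.
That is 2 components.

2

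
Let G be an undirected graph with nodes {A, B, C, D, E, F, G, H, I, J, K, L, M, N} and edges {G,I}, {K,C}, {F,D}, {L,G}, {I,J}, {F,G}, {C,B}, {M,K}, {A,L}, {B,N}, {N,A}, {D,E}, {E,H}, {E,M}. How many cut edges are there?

The edges on the cycle F-D-E-M-K-C-B-N-A-L-G-F are not bridges since each lies on that cycle.
But removing G—I disconnects G from I; removing E—H disconnects E from H; removing I—J disconnects I from J — these are bridges.
That makes 3 bridges.

3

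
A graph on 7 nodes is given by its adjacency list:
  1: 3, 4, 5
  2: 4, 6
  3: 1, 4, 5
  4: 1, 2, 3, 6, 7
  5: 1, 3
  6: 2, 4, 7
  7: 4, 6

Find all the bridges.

The edges on the cycle 4-2-6-4 are not bridges since each lies on that cycle.
Every edge lies on some cycle, so there are no bridges.

none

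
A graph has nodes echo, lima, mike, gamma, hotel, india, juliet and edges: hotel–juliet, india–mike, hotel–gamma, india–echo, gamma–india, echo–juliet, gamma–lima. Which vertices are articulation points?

Removing gamma increases the component count from 1 to 2, so gamma is a cut vertex.
Removing india increases the component count from 1 to 2, so india is a cut vertex.
By contrast removing hotel leaves 1 component; it is not a cut vertex. No other vertex is a cut vertex either.

gamma, india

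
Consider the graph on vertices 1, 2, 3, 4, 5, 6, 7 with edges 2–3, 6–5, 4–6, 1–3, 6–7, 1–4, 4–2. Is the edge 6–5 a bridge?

Removing 6–5 leaves no path between 6 and 5: the component count goes from 1 to 2. So it is a bridge.

Yes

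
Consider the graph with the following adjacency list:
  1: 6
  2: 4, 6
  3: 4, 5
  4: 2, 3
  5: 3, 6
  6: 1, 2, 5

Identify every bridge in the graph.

The edges on the cycle 4-3-5-6-2-4 are not bridges since each lies on that cycle.
But removing 6-1 disconnects 6 from 1 — this is a bridge.

1-6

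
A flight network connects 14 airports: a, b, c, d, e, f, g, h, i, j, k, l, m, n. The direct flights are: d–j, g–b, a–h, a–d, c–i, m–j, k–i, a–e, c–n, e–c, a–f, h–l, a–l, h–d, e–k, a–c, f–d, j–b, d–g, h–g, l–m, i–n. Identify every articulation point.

Removing a increases the component count from 1 to 2, so a is a cut vertex.
By contrast removing k leaves 1 component; it is not a cut vertex. No other vertex is a cut vertex either.

a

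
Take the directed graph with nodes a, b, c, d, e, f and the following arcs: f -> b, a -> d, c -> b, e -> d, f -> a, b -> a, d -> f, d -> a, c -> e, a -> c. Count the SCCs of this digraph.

1

{a, b, c, d, e, f} are all mutually reachable — one SCC of size 6.
That gives 1 strongly connected component.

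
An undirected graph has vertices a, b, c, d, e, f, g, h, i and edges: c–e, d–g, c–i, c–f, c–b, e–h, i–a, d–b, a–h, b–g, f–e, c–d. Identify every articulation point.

Removing c increases the component count from 1 to 2, so c is a cut vertex.
By contrast removing h leaves 1 component; it is not a cut vertex. No other vertex is a cut vertex either.

c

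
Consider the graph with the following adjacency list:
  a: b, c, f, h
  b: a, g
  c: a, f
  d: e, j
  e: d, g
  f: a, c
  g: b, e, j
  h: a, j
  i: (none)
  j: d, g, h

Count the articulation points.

1

Removing a increases the component count from 2 to 3, so a is a cut vertex.
By contrast removing d leaves 2 components; it is not a cut vertex. No other vertex is a cut vertex either.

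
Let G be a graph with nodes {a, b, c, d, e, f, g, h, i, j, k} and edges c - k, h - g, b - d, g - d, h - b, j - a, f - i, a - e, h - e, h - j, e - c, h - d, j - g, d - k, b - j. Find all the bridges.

f-i

The edges on the cycle h-b-d-h are not bridges since each lies on that cycle.
But removing f - i disconnects f from i — this is a bridge.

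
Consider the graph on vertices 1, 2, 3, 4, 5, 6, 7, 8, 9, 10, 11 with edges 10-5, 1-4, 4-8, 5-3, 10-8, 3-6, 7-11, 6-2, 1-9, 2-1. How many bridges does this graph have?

2

The edges on the cycle 10-5-3-6-2-1-4-8-10 are not bridges since each lies on that cycle.
But removing 9-1 disconnects 9 from 1; removing 7-11 disconnects 7 from 11 — these are bridges.
That makes 2 bridges.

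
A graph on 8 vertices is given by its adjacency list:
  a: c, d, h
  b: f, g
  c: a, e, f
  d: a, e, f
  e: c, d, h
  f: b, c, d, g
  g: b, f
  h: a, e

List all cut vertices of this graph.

Removing f increases the component count from 1 to 2, so f is a cut vertex.
By contrast removing h leaves 1 component; it is not a cut vertex. No other vertex is a cut vertex either.

f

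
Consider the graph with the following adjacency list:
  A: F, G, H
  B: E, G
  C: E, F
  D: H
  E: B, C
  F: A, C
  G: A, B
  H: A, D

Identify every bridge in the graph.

A-H, D-H

The edges on the cycle C-F-A-G-B-E-C are not bridges since each lies on that cycle.
But removing H-D disconnects H from D; removing A-H disconnects A from H — these are bridges.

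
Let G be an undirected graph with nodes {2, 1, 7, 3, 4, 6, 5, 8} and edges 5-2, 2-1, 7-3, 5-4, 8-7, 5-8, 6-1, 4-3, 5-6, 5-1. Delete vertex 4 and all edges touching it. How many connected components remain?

1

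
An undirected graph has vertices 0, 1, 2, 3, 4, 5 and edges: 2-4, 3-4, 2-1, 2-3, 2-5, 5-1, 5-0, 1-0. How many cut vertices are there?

1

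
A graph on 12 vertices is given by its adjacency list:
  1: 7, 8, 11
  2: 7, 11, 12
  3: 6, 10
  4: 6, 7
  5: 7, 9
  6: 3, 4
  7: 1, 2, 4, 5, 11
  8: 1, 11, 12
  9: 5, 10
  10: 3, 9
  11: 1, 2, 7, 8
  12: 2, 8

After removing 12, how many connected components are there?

With 12 gone, the remaining components are: {1, 2, 3, 4, 5, 6, 7, 8, 9, 10, 11}.
That is 1 component.

1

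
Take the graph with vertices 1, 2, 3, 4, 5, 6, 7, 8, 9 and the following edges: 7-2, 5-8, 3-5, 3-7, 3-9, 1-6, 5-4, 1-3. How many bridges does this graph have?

8

removing 1-6 disconnects 1 from 6; removing 7-3 disconnects 7 from 3; removing 4-5 disconnects 4 from 5; removing 5-8 disconnects 5 from 8 — these are bridges.
In total 8 edges are bridges.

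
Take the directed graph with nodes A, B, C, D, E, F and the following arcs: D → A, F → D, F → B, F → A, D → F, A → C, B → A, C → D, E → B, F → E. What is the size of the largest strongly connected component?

{A, B, C, D, E, F} are all mutually reachable — one SCC of size 6.
The largest has 6 vertices.

6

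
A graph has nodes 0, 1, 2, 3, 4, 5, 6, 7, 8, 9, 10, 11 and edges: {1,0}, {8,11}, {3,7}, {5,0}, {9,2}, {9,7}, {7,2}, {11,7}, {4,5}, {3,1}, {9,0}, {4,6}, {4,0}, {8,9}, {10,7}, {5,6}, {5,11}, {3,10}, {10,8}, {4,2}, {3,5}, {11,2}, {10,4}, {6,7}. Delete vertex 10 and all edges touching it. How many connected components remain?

1

With 10 gone, the remaining components are: {0, 1, 2, 3, 4, 5, 6, 7, 8, 9, 11}.
That is 1 component.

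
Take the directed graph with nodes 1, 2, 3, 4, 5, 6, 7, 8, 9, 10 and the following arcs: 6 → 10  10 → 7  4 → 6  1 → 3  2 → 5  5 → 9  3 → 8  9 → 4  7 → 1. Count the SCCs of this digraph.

10

{3} is an SCC by itself.
{8} is an SCC by itself.
{2} is an SCC by itself.
{5} is an SCC by itself.
{7} is an SCC by itself.
(and 5 more singleton SCCs)
That gives 10 strongly connected components.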